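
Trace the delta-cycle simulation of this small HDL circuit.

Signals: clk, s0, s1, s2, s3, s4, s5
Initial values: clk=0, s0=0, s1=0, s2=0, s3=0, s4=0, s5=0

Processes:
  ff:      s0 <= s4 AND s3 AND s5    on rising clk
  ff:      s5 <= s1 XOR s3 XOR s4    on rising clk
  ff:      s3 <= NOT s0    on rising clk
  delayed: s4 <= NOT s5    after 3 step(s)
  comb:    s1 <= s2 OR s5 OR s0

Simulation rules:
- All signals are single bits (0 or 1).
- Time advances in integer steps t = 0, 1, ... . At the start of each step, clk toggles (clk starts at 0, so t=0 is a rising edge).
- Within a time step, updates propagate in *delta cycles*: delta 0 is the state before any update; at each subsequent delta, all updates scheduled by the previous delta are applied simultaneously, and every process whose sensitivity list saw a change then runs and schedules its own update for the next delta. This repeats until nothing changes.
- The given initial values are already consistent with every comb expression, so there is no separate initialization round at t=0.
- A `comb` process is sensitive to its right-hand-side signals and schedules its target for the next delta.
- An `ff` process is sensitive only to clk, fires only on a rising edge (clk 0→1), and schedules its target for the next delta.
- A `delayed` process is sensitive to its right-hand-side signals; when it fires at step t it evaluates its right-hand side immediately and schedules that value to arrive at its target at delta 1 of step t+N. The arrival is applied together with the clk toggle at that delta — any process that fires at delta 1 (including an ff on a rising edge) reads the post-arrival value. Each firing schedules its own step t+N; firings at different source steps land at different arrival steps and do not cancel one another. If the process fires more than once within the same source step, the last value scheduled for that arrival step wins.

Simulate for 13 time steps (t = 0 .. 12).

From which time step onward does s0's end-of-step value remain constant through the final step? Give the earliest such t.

t=0 Δ0: s2=0 s4=0 s3=0 clk=0 s0=0 s5=0 s1=0
  Δ1: clk:0→1
  Δ2: s3:0→1
  (2Δ to stable)
t=1 Δ0: s2=0 s4=0 s3=1 clk=1 s0=0 s5=0 s1=0
  Δ1: clk:1→0
  (1Δ to stable)
t=2 Δ0: s2=0 s4=0 s3=1 clk=0 s0=0 s5=0 s1=0
  Δ1: clk:0→1
  Δ2: s5:0→1
  Δ3: s1:0→1
  (3Δ to stable)
t=3 Δ0: s2=0 s4=0 s3=1 clk=1 s0=0 s5=1 s1=1
  Δ1: clk:1→0
  (1Δ to stable)
t=4 Δ0: s2=0 s4=0 s3=1 clk=0 s0=0 s5=1 s1=1
  Δ1: clk:0→1
  Δ2: s5:1→0
  Δ3: s1:1→0
  (3Δ to stable)
t=5 Δ0: s2=0 s4=0 s3=1 clk=1 s0=0 s5=0 s1=0
  Δ1: clk:1→0
  (1Δ to stable)
t=6 Δ0: s2=0 s4=0 s3=1 clk=0 s0=0 s5=0 s1=0
  Δ1: clk:0→1
  Δ2: s5:0→1
  Δ3: s1:0→1
  (3Δ to stable)
t=7 Δ0: s2=0 s4=0 s3=1 clk=1 s0=0 s5=1 s1=1
  Δ1: s4:0→1, clk:1→0
  (1Δ to stable)
t=8 Δ0: s2=0 s4=1 s3=1 clk=0 s0=0 s5=1 s1=1
  Δ1: clk:0→1
  Δ2: s0:0→1
  (2Δ to stable)
t=9 Δ0: s2=0 s4=1 s3=1 clk=1 s0=1 s5=1 s1=1
  Δ1: s4:1→0, clk:1→0
  (1Δ to stable)
t=10 Δ0: s2=0 s4=0 s3=1 clk=0 s0=1 s5=1 s1=1
  Δ1: clk:0→1
  Δ2: s3:1→0, s0:1→0, s5:1→0
  Δ3: s1:1→0
  (3Δ to stable)
t=11 Δ0: s2=0 s4=0 s3=0 clk=1 s0=0 s5=0 s1=0
  Δ1: clk:1→0
  (1Δ to stable)
t=12 Δ0: s2=0 s4=0 s3=0 clk=0 s0=0 s5=0 s1=0
  Δ1: clk:0→1
  Δ2: s3:0→1
  (2Δ to stable)

10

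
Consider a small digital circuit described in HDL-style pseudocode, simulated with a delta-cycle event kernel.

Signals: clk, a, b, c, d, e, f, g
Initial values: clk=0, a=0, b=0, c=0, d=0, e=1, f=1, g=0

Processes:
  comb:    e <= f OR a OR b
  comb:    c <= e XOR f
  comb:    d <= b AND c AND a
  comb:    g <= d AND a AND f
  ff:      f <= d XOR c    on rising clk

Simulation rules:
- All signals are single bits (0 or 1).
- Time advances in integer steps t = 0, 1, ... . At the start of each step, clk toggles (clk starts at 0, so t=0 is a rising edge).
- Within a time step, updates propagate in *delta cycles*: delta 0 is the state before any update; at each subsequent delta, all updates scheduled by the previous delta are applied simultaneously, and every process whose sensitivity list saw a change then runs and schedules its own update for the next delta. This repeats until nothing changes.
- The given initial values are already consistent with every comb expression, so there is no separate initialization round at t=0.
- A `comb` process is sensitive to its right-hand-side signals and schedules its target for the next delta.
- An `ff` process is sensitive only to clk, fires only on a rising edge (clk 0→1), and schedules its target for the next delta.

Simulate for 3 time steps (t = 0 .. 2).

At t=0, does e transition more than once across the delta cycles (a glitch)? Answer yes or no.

no

[bits: a,f,c,d,e,clk,g,b]
t=0: Δ0=01001000 Δ1=01001100 Δ2=00001100 Δ3=00100100 Δ4=00000100 | 4Δ
t=1: Δ0=00000100 Δ1=00000000 | 1Δ
t=2: Δ0=00000000 Δ1=00000100 | 1Δ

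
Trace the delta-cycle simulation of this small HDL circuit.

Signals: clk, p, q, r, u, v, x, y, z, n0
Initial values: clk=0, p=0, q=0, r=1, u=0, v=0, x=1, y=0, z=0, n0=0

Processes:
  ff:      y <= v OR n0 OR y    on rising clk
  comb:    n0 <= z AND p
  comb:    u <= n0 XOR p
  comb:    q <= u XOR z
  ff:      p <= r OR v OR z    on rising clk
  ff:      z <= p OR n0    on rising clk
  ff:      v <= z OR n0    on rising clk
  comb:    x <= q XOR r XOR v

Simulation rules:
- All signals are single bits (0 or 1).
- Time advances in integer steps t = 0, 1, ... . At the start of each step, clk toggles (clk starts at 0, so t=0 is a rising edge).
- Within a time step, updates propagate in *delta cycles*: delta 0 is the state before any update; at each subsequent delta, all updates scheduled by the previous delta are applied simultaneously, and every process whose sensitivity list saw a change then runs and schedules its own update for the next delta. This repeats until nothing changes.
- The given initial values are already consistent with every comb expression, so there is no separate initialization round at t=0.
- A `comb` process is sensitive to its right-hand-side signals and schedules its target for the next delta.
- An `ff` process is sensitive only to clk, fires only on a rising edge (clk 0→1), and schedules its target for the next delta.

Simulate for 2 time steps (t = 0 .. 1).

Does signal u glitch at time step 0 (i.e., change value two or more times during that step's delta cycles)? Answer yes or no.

[bits: u,q,z,n0,r,x,clk,p,y,v]
t=0: Δ0=0000110000 Δ1=0000111000 Δ2=0000111100 Δ3=1000111100 Δ4=1100111100 Δ5=1100101100 | 5Δ
t=1: Δ0=1100101100 Δ1=1100100100 | 1Δ

no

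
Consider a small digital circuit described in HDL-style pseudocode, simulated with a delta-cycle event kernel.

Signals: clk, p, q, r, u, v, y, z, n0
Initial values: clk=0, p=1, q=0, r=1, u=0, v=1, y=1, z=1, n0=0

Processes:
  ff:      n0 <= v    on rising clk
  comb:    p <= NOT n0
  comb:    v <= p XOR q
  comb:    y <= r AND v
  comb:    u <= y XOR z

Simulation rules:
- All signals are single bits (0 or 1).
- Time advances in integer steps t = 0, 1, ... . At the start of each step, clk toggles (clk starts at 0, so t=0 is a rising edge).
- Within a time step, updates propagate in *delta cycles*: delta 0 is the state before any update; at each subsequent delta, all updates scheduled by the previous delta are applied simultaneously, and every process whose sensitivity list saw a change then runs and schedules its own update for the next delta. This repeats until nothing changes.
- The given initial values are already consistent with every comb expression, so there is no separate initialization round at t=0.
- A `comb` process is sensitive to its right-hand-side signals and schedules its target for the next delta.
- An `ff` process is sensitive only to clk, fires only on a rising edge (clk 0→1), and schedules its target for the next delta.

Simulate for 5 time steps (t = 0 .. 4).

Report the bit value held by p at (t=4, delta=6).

0

t0.Δ0 v=1 q=0 u=0 y=1 n0=0 r=1 p=1 clk=0 z=1
t0.Δ1 v=1 q=0 u=0 y=1 n0=0 r=1 p=1 clk=1 z=1
t0.Δ2 v=1 q=0 u=0 y=1 n0=1 r=1 p=1 clk=1 z=1
t0.Δ3 v=1 q=0 u=0 y=1 n0=1 r=1 p=0 clk=1 z=1
t0.Δ4 v=0 q=0 u=0 y=1 n0=1 r=1 p=0 clk=1 z=1
t0.Δ5 v=0 q=0 u=0 y=0 n0=1 r=1 p=0 clk=1 z=1
t0.Δ6 v=0 q=0 u=1 y=0 n0=1 r=1 p=0 clk=1 z=1
t1.Δ0 v=0 q=0 u=1 y=0 n0=1 r=1 p=0 clk=1 z=1
t1.Δ1 v=0 q=0 u=1 y=0 n0=1 r=1 p=0 clk=0 z=1
t2.Δ0 v=0 q=0 u=1 y=0 n0=1 r=1 p=0 clk=0 z=1
t2.Δ1 v=0 q=0 u=1 y=0 n0=1 r=1 p=0 clk=1 z=1
t2.Δ2 v=0 q=0 u=1 y=0 n0=0 r=1 p=0 clk=1 z=1
t2.Δ3 v=0 q=0 u=1 y=0 n0=0 r=1 p=1 clk=1 z=1
t2.Δ4 v=1 q=0 u=1 y=0 n0=0 r=1 p=1 clk=1 z=1
t2.Δ5 v=1 q=0 u=1 y=1 n0=0 r=1 p=1 clk=1 z=1
t2.Δ6 v=1 q=0 u=0 y=1 n0=0 r=1 p=1 clk=1 z=1
t3.Δ0 v=1 q=0 u=0 y=1 n0=0 r=1 p=1 clk=1 z=1
t3.Δ1 v=1 q=0 u=0 y=1 n0=0 r=1 p=1 clk=0 z=1
t4.Δ0 v=1 q=0 u=0 y=1 n0=0 r=1 p=1 clk=0 z=1
t4.Δ1 v=1 q=0 u=0 y=1 n0=0 r=1 p=1 clk=1 z=1
t4.Δ2 v=1 q=0 u=0 y=1 n0=1 r=1 p=1 clk=1 z=1
t4.Δ3 v=1 q=0 u=0 y=1 n0=1 r=1 p=0 clk=1 z=1
t4.Δ4 v=0 q=0 u=0 y=1 n0=1 r=1 p=0 clk=1 z=1
t4.Δ5 v=0 q=0 u=0 y=0 n0=1 r=1 p=0 clk=1 z=1
t4.Δ6 v=0 q=0 u=1 y=0 n0=1 r=1 p=0 clk=1 z=1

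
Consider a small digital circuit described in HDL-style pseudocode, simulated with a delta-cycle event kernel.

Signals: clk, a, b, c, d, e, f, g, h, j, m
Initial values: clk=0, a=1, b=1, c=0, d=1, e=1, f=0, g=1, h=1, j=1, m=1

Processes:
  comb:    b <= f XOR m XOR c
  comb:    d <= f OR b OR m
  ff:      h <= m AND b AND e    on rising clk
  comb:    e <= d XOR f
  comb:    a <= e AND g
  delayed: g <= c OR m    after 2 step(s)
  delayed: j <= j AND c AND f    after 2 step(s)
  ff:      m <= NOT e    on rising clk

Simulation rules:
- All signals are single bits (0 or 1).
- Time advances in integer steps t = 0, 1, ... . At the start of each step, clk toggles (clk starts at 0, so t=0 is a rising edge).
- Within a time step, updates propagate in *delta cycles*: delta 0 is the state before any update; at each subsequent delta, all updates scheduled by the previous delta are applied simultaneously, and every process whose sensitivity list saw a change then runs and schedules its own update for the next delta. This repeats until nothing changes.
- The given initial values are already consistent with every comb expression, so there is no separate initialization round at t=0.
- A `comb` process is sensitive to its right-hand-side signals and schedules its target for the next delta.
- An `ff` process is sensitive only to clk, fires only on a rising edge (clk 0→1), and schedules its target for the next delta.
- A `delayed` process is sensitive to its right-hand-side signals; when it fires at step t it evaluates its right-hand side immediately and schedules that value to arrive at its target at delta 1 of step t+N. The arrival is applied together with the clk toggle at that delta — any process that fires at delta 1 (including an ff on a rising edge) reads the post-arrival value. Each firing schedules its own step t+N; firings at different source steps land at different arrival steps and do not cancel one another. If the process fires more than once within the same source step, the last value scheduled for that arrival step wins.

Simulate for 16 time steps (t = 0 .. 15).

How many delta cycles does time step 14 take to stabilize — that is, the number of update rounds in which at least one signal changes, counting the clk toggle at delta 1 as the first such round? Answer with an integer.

4

t=0 Δ0: e=1 a=1 c=0 d=1 b=1 g=1 m=1 clk=0 h=1 f=0 j=1
  Δ1: clk:0→1
  Δ2: m:1→0
  Δ3: b:1→0
  Δ4: d:1→0
  Δ5: e:1→0
  Δ6: a:1→0
  (6Δ to stable)
t=1 Δ0: e=0 a=0 c=0 d=0 b=0 g=1 m=0 clk=1 h=1 f=0 j=1
  Δ1: clk:1→0
  (1Δ to stable)
t=2 Δ0: e=0 a=0 c=0 d=0 b=0 g=1 m=0 clk=0 h=1 f=0 j=1
  Δ1: g:1→0, clk:0→1
  Δ2: m:0→1, h:1→0
  Δ3: d:0→1, b:0→1
  Δ4: e:0→1
  (4Δ to stable)
t=3 Δ0: e=1 a=0 c=0 d=1 b=1 g=0 m=1 clk=1 h=0 f=0 j=1
  Δ1: clk:1→0
  (1Δ to stable)
t=4 Δ0: e=1 a=0 c=0 d=1 b=1 g=0 m=1 clk=0 h=0 f=0 j=1
  Δ1: g:0→1, clk:0→1
  Δ2: a:0→1, m:1→0, h:0→1
  Δ3: b:1→0
  Δ4: d:1→0
  Δ5: e:1→0
  Δ6: a:1→0
  (6Δ to stable)
t=5 Δ0: e=0 a=0 c=0 d=0 b=0 g=1 m=0 clk=1 h=1 f=0 j=1
  Δ1: clk:1→0
  (1Δ to stable)
t=6 Δ0: e=0 a=0 c=0 d=0 b=0 g=1 m=0 clk=0 h=1 f=0 j=1
  Δ1: g:1→0, clk:0→1
  Δ2: m:0→1, h:1→0
  Δ3: d:0→1, b:0→1
  Δ4: e:0→1
  (4Δ to stable)
t=7 Δ0: e=1 a=0 c=0 d=1 b=1 g=0 m=1 clk=1 h=0 f=0 j=1
  Δ1: clk:1→0
  (1Δ to stable)
t=8 Δ0: e=1 a=0 c=0 d=1 b=1 g=0 m=1 clk=0 h=0 f=0 j=1
  Δ1: g:0→1, clk:0→1
  Δ2: a:0→1, m:1→0, h:0→1
  Δ3: b:1→0
  Δ4: d:1→0
  Δ5: e:1→0
  Δ6: a:1→0
  (6Δ to stable)
t=9 Δ0: e=0 a=0 c=0 d=0 b=0 g=1 m=0 clk=1 h=1 f=0 j=1
  Δ1: clk:1→0
  (1Δ to stable)
t=10 Δ0: e=0 a=0 c=0 d=0 b=0 g=1 m=0 clk=0 h=1 f=0 j=1
  Δ1: g:1→0, clk:0→1
  Δ2: m:0→1, h:1→0
  Δ3: d:0→1, b:0→1
  Δ4: e:0→1
  (4Δ to stable)
t=11 Δ0: e=1 a=0 c=0 d=1 b=1 g=0 m=1 clk=1 h=0 f=0 j=1
  Δ1: clk:1→0
  (1Δ to stable)
t=12 Δ0: e=1 a=0 c=0 d=1 b=1 g=0 m=1 clk=0 h=0 f=0 j=1
  Δ1: g:0→1, clk:0→1
  Δ2: a:0→1, m:1→0, h:0→1
  Δ3: b:1→0
  Δ4: d:1→0
  Δ5: e:1→0
  Δ6: a:1→0
  (6Δ to stable)
t=13 Δ0: e=0 a=0 c=0 d=0 b=0 g=1 m=0 clk=1 h=1 f=0 j=1
  Δ1: clk:1→0
  (1Δ to stable)
t=14 Δ0: e=0 a=0 c=0 d=0 b=0 g=1 m=0 clk=0 h=1 f=0 j=1
  Δ1: g:1→0, clk:0→1
  Δ2: m:0→1, h:1→0
  Δ3: d:0→1, b:0→1
  Δ4: e:0→1
  (4Δ to stable)
t=15 Δ0: e=1 a=0 c=0 d=1 b=1 g=0 m=1 clk=1 h=0 f=0 j=1
  Δ1: clk:1→0
  (1Δ to stable)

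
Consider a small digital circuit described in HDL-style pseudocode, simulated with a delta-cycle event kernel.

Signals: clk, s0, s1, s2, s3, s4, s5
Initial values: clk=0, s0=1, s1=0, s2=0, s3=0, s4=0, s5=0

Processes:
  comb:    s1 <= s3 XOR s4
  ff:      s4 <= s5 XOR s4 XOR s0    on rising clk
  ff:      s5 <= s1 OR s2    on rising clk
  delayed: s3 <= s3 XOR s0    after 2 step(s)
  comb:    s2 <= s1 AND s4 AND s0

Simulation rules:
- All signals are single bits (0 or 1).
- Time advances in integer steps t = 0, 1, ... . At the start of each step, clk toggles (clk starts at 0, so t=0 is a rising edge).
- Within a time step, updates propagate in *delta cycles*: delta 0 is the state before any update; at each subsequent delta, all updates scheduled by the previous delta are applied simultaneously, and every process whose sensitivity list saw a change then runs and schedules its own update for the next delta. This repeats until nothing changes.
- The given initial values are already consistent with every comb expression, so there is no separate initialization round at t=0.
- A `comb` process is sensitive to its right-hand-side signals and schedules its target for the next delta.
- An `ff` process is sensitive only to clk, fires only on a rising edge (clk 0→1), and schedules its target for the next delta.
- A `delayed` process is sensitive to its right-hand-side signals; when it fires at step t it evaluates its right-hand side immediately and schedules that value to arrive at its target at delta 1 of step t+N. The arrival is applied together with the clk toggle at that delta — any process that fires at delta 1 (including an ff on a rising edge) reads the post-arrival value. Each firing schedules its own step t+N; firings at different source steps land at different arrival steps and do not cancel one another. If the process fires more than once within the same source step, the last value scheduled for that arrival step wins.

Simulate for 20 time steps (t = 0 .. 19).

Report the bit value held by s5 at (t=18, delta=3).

0

t=0 Δ0: s0=1 s5=0 s3=0 clk=0 s1=0 s4=0 s2=0
  Δ1: clk:0→1
  Δ2: s4:0→1
  Δ3: s1:0→1
  Δ4: s2:0→1
  (4Δ to stable)
t=1 Δ0: s0=1 s5=0 s3=0 clk=1 s1=1 s4=1 s2=1
  Δ1: clk:1→0
  (1Δ to stable)
t=2 Δ0: s0=1 s5=0 s3=0 clk=0 s1=1 s4=1 s2=1
  Δ1: clk:0→1
  Δ2: s5:0→1, s4:1→0
  Δ3: s1:1→0, s2:1→0
  (3Δ to stable)
t=3 Δ0: s0=1 s5=1 s3=0 clk=1 s1=0 s4=0 s2=0
  Δ1: clk:1→0
  (1Δ to stable)
t=4 Δ0: s0=1 s5=1 s3=0 clk=0 s1=0 s4=0 s2=0
  Δ1: clk:0→1
  Δ2: s5:1→0
  (2Δ to stable)
t=5 Δ0: s0=1 s5=0 s3=0 clk=1 s1=0 s4=0 s2=0
  Δ1: clk:1→0
  (1Δ to stable)
t=6 Δ0: s0=1 s5=0 s3=0 clk=0 s1=0 s4=0 s2=0
  Δ1: clk:0→1
  Δ2: s4:0→1
  Δ3: s1:0→1
  Δ4: s2:0→1
  (4Δ to stable)
t=7 Δ0: s0=1 s5=0 s3=0 clk=1 s1=1 s4=1 s2=1
  Δ1: clk:1→0
  (1Δ to stable)
t=8 Δ0: s0=1 s5=0 s3=0 clk=0 s1=1 s4=1 s2=1
  Δ1: clk:0→1
  Δ2: s5:0→1, s4:1→0
  Δ3: s1:1→0, s2:1→0
  (3Δ to stable)
t=9 Δ0: s0=1 s5=1 s3=0 clk=1 s1=0 s4=0 s2=0
  Δ1: clk:1→0
  (1Δ to stable)
t=10 Δ0: s0=1 s5=1 s3=0 clk=0 s1=0 s4=0 s2=0
  Δ1: clk:0→1
  Δ2: s5:1→0
  (2Δ to stable)
t=11 Δ0: s0=1 s5=0 s3=0 clk=1 s1=0 s4=0 s2=0
  Δ1: clk:1→0
  (1Δ to stable)
t=12 Δ0: s0=1 s5=0 s3=0 clk=0 s1=0 s4=0 s2=0
  Δ1: clk:0→1
  Δ2: s4:0→1
  Δ3: s1:0→1
  Δ4: s2:0→1
  (4Δ to stable)
t=13 Δ0: s0=1 s5=0 s3=0 clk=1 s1=1 s4=1 s2=1
  Δ1: clk:1→0
  (1Δ to stable)
t=14 Δ0: s0=1 s5=0 s3=0 clk=0 s1=1 s4=1 s2=1
  Δ1: clk:0→1
  Δ2: s5:0→1, s4:1→0
  Δ3: s1:1→0, s2:1→0
  (3Δ to stable)
t=15 Δ0: s0=1 s5=1 s3=0 clk=1 s1=0 s4=0 s2=0
  Δ1: clk:1→0
  (1Δ to stable)
t=16 Δ0: s0=1 s5=1 s3=0 clk=0 s1=0 s4=0 s2=0
  Δ1: clk:0→1
  Δ2: s5:1→0
  (2Δ to stable)
t=17 Δ0: s0=1 s5=0 s3=0 clk=1 s1=0 s4=0 s2=0
  Δ1: clk:1→0
  (1Δ to stable)
t=18 Δ0: s0=1 s5=0 s3=0 clk=0 s1=0 s4=0 s2=0
  Δ1: clk:0→1
  Δ2: s4:0→1
  Δ3: s1:0→1
  Δ4: s2:0→1
  (4Δ to stable)
t=19 Δ0: s0=1 s5=0 s3=0 clk=1 s1=1 s4=1 s2=1
  Δ1: clk:1→0
  (1Δ to stable)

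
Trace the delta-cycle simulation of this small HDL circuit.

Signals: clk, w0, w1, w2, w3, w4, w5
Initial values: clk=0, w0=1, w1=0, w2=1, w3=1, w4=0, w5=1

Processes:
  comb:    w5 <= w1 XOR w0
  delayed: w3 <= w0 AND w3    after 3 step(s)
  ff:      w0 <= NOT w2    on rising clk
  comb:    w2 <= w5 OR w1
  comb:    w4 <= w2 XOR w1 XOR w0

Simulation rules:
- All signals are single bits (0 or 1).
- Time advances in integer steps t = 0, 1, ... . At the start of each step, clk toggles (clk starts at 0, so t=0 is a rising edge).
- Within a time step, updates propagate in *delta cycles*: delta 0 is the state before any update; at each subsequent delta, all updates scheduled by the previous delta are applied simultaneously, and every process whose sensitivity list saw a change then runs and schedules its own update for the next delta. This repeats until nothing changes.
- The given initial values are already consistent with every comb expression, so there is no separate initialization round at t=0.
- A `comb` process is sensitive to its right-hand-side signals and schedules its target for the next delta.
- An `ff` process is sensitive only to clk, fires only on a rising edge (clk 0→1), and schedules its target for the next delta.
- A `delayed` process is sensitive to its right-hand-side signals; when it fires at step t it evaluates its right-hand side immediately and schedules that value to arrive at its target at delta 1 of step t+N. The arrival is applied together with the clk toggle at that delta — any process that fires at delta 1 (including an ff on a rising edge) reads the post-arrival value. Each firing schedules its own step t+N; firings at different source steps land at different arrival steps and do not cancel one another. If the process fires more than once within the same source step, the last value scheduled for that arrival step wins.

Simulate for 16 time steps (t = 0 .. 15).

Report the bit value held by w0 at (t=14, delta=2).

1

t=0 Δ0: w5=1 w0=1 w1=0 w2=1 clk=0 w4=0 w3=1
  Δ1: clk:0→1
  Δ2: w0:1→0
  Δ3: w5:1→0, w4:0→1
  Δ4: w2:1→0
  Δ5: w4:1→0
  (5Δ to stable)
t=1 Δ0: w5=0 w0=0 w1=0 w2=0 clk=1 w4=0 w3=1
  Δ1: clk:1→0
  (1Δ to stable)
t=2 Δ0: w5=0 w0=0 w1=0 w2=0 clk=0 w4=0 w3=1
  Δ1: clk:0→1
  Δ2: w0:0→1
  Δ3: w5:0→1, w4:0→1
  Δ4: w2:0→1
  Δ5: w4:1→0
  (5Δ to stable)
t=3 Δ0: w5=1 w0=1 w1=0 w2=1 clk=1 w4=0 w3=1
  Δ1: clk:1→0, w3:1→0
  (1Δ to stable)
t=4 Δ0: w5=1 w0=1 w1=0 w2=1 clk=0 w4=0 w3=0
  Δ1: clk:0→1
  Δ2: w0:1→0
  Δ3: w5:1→0, w4:0→1
  Δ4: w2:1→0
  Δ5: w4:1→0
  (5Δ to stable)
t=5 Δ0: w5=0 w0=0 w1=0 w2=0 clk=1 w4=0 w3=0
  Δ1: clk:1→0, w3:0→1
  (1Δ to stable)
t=6 Δ0: w5=0 w0=0 w1=0 w2=0 clk=0 w4=0 w3=1
  Δ1: clk:0→1, w3:1→0
  Δ2: w0:0→1
  Δ3: w5:0→1, w4:0→1
  Δ4: w2:0→1
  Δ5: w4:1→0
  (5Δ to stable)
t=7 Δ0: w5=1 w0=1 w1=0 w2=1 clk=1 w4=0 w3=0
  Δ1: clk:1→0
  (1Δ to stable)
t=8 Δ0: w5=1 w0=1 w1=0 w2=1 clk=0 w4=0 w3=0
  Δ1: clk:0→1
  Δ2: w0:1→0
  Δ3: w5:1→0, w4:0→1
  Δ4: w2:1→0
  Δ5: w4:1→0
  (5Δ to stable)
t=9 Δ0: w5=0 w0=0 w1=0 w2=0 clk=1 w4=0 w3=0
  Δ1: clk:1→0
  (1Δ to stable)
t=10 Δ0: w5=0 w0=0 w1=0 w2=0 clk=0 w4=0 w3=0
  Δ1: clk:0→1
  Δ2: w0:0→1
  Δ3: w5:0→1, w4:0→1
  Δ4: w2:0→1
  Δ5: w4:1→0
  (5Δ to stable)
t=11 Δ0: w5=1 w0=1 w1=0 w2=1 clk=1 w4=0 w3=0
  Δ1: clk:1→0
  (1Δ to stable)
t=12 Δ0: w5=1 w0=1 w1=0 w2=1 clk=0 w4=0 w3=0
  Δ1: clk:0→1
  Δ2: w0:1→0
  Δ3: w5:1→0, w4:0→1
  Δ4: w2:1→0
  Δ5: w4:1→0
  (5Δ to stable)
t=13 Δ0: w5=0 w0=0 w1=0 w2=0 clk=1 w4=0 w3=0
  Δ1: clk:1→0
  (1Δ to stable)
t=14 Δ0: w5=0 w0=0 w1=0 w2=0 clk=0 w4=0 w3=0
  Δ1: clk:0→1
  Δ2: w0:0→1
  Δ3: w5:0→1, w4:0→1
  Δ4: w2:0→1
  Δ5: w4:1→0
  (5Δ to stable)
t=15 Δ0: w5=1 w0=1 w1=0 w2=1 clk=1 w4=0 w3=0
  Δ1: clk:1→0
  (1Δ to stable)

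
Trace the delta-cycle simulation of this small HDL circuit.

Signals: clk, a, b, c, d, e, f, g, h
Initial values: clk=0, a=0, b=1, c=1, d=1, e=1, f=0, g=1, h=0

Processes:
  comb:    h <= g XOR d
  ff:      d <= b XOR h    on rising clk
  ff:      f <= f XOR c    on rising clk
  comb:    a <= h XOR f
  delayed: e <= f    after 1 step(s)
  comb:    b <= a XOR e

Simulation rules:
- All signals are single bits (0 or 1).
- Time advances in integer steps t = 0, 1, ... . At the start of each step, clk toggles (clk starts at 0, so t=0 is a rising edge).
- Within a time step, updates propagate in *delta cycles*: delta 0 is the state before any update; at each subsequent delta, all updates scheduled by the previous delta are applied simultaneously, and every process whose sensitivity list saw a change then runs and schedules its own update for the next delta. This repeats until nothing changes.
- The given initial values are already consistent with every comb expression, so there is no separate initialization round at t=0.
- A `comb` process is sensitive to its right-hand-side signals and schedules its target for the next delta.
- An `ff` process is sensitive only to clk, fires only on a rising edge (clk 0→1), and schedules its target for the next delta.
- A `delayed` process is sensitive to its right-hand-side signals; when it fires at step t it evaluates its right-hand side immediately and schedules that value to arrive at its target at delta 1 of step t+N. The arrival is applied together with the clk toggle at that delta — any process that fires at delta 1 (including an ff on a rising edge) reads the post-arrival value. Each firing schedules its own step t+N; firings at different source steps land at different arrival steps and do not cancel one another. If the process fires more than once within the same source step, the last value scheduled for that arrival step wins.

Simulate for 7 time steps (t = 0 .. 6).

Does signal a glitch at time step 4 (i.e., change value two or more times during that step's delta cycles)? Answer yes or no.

no

[bits: a,e,g,h,d,b,c,clk,f]
t=0: Δ0=011011100 Δ1=011011110 Δ2=011011111 Δ3=111011111 Δ4=111010111 | 4Δ
t=1: Δ0=111010111 Δ1=111010101 | 1Δ
t=2: Δ0=111010101 Δ1=111010111 Δ2=111000110 Δ3=011100110 Δ4=111101110 Δ5=111100110 | 5Δ
t=3: Δ0=111100110 Δ1=101100100 Δ2=101101100 | 2Δ
t=4: Δ0=101101100 Δ1=101101110 Δ2=101101111 Δ3=001101111 Δ4=001100111 | 4Δ
t=5: Δ0=001100111 Δ1=011100101 Δ2=011101101 | 2Δ
t=6: Δ0=011101101 Δ1=011101111 Δ2=011101110 Δ3=111101110 Δ4=111100110 | 4Δ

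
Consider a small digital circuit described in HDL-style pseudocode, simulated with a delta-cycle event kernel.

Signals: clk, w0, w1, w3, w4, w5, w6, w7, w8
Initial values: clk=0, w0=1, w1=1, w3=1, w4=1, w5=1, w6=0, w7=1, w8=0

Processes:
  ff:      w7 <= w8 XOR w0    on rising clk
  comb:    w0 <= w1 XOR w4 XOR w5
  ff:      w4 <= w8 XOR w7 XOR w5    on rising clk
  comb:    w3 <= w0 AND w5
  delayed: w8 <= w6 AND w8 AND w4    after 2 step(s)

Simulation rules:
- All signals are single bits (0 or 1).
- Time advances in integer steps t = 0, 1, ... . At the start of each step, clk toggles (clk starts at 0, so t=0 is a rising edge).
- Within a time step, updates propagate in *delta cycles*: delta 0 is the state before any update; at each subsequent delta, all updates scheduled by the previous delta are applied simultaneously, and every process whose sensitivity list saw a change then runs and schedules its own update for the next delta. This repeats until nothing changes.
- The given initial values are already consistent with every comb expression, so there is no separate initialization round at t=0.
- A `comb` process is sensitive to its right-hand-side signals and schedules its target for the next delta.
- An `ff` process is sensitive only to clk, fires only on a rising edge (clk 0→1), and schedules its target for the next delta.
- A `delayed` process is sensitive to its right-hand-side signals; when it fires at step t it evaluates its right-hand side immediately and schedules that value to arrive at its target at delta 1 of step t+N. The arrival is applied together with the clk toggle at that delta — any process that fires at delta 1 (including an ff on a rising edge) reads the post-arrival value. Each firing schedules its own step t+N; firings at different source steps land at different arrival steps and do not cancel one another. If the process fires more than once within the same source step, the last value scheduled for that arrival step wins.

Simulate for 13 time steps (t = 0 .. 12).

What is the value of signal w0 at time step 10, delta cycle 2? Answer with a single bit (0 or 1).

0

t=0 Δ0: w4=1 w6=0 clk=0 w3=1 w8=0 w7=1 w1=1 w5=1 w0=1
  Δ1: clk:0→1
  Δ2: w4:1→0
  Δ3: w0:1→0
  Δ4: w3:1→0
  (4Δ to stable)
t=1 Δ0: w4=0 w6=0 clk=1 w3=0 w8=0 w7=1 w1=1 w5=1 w0=0
  Δ1: clk:1→0
  (1Δ to stable)
t=2 Δ0: w4=0 w6=0 clk=0 w3=0 w8=0 w7=1 w1=1 w5=1 w0=0
  Δ1: clk:0→1
  Δ2: w7:1→0
  (2Δ to stable)
t=3 Δ0: w4=0 w6=0 clk=1 w3=0 w8=0 w7=0 w1=1 w5=1 w0=0
  Δ1: clk:1→0
  (1Δ to stable)
t=4 Δ0: w4=0 w6=0 clk=0 w3=0 w8=0 w7=0 w1=1 w5=1 w0=0
  Δ1: clk:0→1
  Δ2: w4:0→1
  Δ3: w0:0→1
  Δ4: w3:0→1
  (4Δ to stable)
t=5 Δ0: w4=1 w6=0 clk=1 w3=1 w8=0 w7=0 w1=1 w5=1 w0=1
  Δ1: clk:1→0
  (1Δ to stable)
t=6 Δ0: w4=1 w6=0 clk=0 w3=1 w8=0 w7=0 w1=1 w5=1 w0=1
  Δ1: clk:0→1
  Δ2: w7:0→1
  (2Δ to stable)
t=7 Δ0: w4=1 w6=0 clk=1 w3=1 w8=0 w7=1 w1=1 w5=1 w0=1
  Δ1: clk:1→0
  (1Δ to stable)
t=8 Δ0: w4=1 w6=0 clk=0 w3=1 w8=0 w7=1 w1=1 w5=1 w0=1
  Δ1: clk:0→1
  Δ2: w4:1→0
  Δ3: w0:1→0
  Δ4: w3:1→0
  (4Δ to stable)
t=9 Δ0: w4=0 w6=0 clk=1 w3=0 w8=0 w7=1 w1=1 w5=1 w0=0
  Δ1: clk:1→0
  (1Δ to stable)
t=10 Δ0: w4=0 w6=0 clk=0 w3=0 w8=0 w7=1 w1=1 w5=1 w0=0
  Δ1: clk:0→1
  Δ2: w7:1→0
  (2Δ to stable)
t=11 Δ0: w4=0 w6=0 clk=1 w3=0 w8=0 w7=0 w1=1 w5=1 w0=0
  Δ1: clk:1→0
  (1Δ to stable)
t=12 Δ0: w4=0 w6=0 clk=0 w3=0 w8=0 w7=0 w1=1 w5=1 w0=0
  Δ1: clk:0→1
  Δ2: w4:0→1
  Δ3: w0:0→1
  Δ4: w3:0→1
  (4Δ to stable)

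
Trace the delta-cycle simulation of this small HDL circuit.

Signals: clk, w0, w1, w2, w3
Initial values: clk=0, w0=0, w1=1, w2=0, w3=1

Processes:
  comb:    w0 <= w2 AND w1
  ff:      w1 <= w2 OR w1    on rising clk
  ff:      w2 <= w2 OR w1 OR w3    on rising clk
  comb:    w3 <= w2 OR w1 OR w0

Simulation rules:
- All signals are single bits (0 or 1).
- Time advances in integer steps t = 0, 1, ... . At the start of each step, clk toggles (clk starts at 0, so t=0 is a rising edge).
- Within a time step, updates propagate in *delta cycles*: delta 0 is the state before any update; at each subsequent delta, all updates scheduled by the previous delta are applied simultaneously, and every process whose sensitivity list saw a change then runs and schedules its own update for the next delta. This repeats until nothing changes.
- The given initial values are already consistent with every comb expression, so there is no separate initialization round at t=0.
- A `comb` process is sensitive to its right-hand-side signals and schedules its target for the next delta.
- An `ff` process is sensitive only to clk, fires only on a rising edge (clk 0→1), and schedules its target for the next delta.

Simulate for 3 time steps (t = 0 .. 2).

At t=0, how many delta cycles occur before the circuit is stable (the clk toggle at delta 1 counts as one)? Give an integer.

3

t0.Δ0 w2=0 w0=0 w3=1 clk=0 w1=1
t0.Δ1 w2=0 w0=0 w3=1 clk=1 w1=1
t0.Δ2 w2=1 w0=0 w3=1 clk=1 w1=1
t0.Δ3 w2=1 w0=1 w3=1 clk=1 w1=1
t1.Δ0 w2=1 w0=1 w3=1 clk=1 w1=1
t1.Δ1 w2=1 w0=1 w3=1 clk=0 w1=1
t2.Δ0 w2=1 w0=1 w3=1 clk=0 w1=1
t2.Δ1 w2=1 w0=1 w3=1 clk=1 w1=1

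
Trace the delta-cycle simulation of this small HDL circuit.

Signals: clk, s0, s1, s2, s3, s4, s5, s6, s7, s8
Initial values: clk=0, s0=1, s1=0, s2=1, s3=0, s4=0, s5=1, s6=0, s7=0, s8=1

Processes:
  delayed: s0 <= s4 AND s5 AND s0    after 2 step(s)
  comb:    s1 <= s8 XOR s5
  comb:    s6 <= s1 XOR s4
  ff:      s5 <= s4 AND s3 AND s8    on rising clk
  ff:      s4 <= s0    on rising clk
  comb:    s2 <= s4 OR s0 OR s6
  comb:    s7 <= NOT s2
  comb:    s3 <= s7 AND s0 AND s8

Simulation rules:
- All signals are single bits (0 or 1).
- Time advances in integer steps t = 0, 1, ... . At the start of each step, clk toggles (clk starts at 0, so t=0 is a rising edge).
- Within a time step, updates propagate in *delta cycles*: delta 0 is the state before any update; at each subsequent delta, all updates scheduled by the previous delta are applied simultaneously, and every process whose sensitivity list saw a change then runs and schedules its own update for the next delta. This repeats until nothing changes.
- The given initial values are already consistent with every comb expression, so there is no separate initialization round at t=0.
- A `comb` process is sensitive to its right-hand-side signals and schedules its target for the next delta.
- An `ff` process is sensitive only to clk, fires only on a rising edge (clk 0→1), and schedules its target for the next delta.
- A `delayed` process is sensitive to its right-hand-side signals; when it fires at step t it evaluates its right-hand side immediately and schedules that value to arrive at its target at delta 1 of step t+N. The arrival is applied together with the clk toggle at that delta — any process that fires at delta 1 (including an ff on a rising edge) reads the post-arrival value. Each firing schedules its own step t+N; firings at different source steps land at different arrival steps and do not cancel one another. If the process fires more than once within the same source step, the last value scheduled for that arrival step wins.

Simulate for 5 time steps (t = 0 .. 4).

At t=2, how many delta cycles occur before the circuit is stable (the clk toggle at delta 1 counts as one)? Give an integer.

5

t0.Δ0 s4=0 clk=0 s2=1 s6=0 s8=1 s0=1 s3=0 s5=1 s7=0 s1=0
t0.Δ1 s4=0 clk=1 s2=1 s6=0 s8=1 s0=1 s3=0 s5=1 s7=0 s1=0
t0.Δ2 s4=1 clk=1 s2=1 s6=0 s8=1 s0=1 s3=0 s5=0 s7=0 s1=0
t0.Δ3 s4=1 clk=1 s2=1 s6=1 s8=1 s0=1 s3=0 s5=0 s7=0 s1=1
t0.Δ4 s4=1 clk=1 s2=1 s6=0 s8=1 s0=1 s3=0 s5=0 s7=0 s1=1
t1.Δ0 s4=1 clk=1 s2=1 s6=0 s8=1 s0=1 s3=0 s5=0 s7=0 s1=1
t1.Δ1 s4=1 clk=0 s2=1 s6=0 s8=1 s0=1 s3=0 s5=0 s7=0 s1=1
t2.Δ0 s4=1 clk=0 s2=1 s6=0 s8=1 s0=1 s3=0 s5=0 s7=0 s1=1
t2.Δ1 s4=1 clk=1 s2=1 s6=0 s8=1 s0=0 s3=0 s5=0 s7=0 s1=1
t2.Δ2 s4=0 clk=1 s2=1 s6=0 s8=1 s0=0 s3=0 s5=0 s7=0 s1=1
t2.Δ3 s4=0 clk=1 s2=0 s6=1 s8=1 s0=0 s3=0 s5=0 s7=0 s1=1
t2.Δ4 s4=0 clk=1 s2=1 s6=1 s8=1 s0=0 s3=0 s5=0 s7=1 s1=1
t2.Δ5 s4=0 clk=1 s2=1 s6=1 s8=1 s0=0 s3=0 s5=0 s7=0 s1=1
t3.Δ0 s4=0 clk=1 s2=1 s6=1 s8=1 s0=0 s3=0 s5=0 s7=0 s1=1
t3.Δ1 s4=0 clk=0 s2=1 s6=1 s8=1 s0=0 s3=0 s5=0 s7=0 s1=1
t4.Δ0 s4=0 clk=0 s2=1 s6=1 s8=1 s0=0 s3=0 s5=0 s7=0 s1=1
t4.Δ1 s4=0 clk=1 s2=1 s6=1 s8=1 s0=0 s3=0 s5=0 s7=0 s1=1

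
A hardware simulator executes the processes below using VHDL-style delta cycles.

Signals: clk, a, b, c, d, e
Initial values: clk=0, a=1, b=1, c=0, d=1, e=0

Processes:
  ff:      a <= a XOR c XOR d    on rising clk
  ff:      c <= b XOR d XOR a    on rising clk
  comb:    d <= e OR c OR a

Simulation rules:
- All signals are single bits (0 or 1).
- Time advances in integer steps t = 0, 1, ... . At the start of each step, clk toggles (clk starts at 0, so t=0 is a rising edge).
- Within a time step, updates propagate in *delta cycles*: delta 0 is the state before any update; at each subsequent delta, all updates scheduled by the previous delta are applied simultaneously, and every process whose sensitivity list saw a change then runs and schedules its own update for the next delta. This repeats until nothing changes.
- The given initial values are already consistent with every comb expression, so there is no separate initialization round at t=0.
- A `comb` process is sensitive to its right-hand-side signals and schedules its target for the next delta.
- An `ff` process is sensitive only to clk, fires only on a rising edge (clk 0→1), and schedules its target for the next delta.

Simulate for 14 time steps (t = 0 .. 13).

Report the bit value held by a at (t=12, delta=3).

[bits: e,clk,b,d,c,a]
t=0: Δ0=001101 Δ1=011101 Δ2=011110 | 2Δ
t=1: Δ0=011110 Δ1=001110 | 1Δ
t=2: Δ0=001110 Δ1=011110 Δ2=011100 Δ3=011000 | 3Δ
t=3: Δ0=011000 Δ1=001000 | 1Δ
t=4: Δ0=001000 Δ1=011000 Δ2=011010 Δ3=011110 | 3Δ
t=5: Δ0=011110 Δ1=001110 | 1Δ
t=6: Δ0=001110 Δ1=011110 Δ2=011100 Δ3=011000 | 3Δ
t=7: Δ0=011000 Δ1=001000 | 1Δ
t=8: Δ0=001000 Δ1=011000 Δ2=011010 Δ3=011110 | 3Δ
t=9: Δ0=011110 Δ1=001110 | 1Δ
t=10: Δ0=001110 Δ1=011110 Δ2=011100 Δ3=011000 | 3Δ
t=11: Δ0=011000 Δ1=001000 | 1Δ
t=12: Δ0=001000 Δ1=011000 Δ2=011010 Δ3=011110 | 3Δ
t=13: Δ0=011110 Δ1=001110 | 1Δ

0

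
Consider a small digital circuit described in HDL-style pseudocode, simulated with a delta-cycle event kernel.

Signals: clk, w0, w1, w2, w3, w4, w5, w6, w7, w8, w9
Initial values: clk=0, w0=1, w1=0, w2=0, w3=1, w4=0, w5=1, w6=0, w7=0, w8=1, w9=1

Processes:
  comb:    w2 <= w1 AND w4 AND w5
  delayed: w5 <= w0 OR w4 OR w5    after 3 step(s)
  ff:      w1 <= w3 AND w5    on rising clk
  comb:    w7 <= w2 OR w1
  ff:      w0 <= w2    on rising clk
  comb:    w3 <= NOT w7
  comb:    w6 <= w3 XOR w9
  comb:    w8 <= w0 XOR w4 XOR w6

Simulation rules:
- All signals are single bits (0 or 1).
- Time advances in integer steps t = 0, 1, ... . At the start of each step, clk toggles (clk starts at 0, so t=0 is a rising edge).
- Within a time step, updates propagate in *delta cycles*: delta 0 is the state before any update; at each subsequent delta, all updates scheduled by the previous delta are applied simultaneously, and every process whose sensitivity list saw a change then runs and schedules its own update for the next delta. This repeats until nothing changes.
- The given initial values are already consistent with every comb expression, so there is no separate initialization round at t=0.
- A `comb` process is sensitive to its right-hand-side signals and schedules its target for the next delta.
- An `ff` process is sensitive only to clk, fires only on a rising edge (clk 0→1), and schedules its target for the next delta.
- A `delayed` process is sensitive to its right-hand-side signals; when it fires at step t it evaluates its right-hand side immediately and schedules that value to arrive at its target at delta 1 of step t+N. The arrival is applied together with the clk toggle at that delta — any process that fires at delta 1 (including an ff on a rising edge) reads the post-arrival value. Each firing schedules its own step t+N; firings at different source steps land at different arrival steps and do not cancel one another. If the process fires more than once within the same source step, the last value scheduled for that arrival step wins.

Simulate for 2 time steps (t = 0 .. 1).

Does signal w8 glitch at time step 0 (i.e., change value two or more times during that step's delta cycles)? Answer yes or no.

t=0 Δ0: w7=0 w9=1 w0=1 w2=0 w5=1 w4=0 w1=0 w8=1 clk=0 w6=0 w3=1
  Δ1: clk:0→1
  Δ2: w0:1→0, w1:0→1
  Δ3: w7:0→1, w8:1→0
  Δ4: w3:1→0
  Δ5: w6:0→1
  Δ6: w8:0→1
  (6Δ to stable)
t=1 Δ0: w7=1 w9=1 w0=0 w2=0 w5=1 w4=0 w1=1 w8=1 clk=1 w6=1 w3=0
  Δ1: clk:1→0
  (1Δ to stable)

yes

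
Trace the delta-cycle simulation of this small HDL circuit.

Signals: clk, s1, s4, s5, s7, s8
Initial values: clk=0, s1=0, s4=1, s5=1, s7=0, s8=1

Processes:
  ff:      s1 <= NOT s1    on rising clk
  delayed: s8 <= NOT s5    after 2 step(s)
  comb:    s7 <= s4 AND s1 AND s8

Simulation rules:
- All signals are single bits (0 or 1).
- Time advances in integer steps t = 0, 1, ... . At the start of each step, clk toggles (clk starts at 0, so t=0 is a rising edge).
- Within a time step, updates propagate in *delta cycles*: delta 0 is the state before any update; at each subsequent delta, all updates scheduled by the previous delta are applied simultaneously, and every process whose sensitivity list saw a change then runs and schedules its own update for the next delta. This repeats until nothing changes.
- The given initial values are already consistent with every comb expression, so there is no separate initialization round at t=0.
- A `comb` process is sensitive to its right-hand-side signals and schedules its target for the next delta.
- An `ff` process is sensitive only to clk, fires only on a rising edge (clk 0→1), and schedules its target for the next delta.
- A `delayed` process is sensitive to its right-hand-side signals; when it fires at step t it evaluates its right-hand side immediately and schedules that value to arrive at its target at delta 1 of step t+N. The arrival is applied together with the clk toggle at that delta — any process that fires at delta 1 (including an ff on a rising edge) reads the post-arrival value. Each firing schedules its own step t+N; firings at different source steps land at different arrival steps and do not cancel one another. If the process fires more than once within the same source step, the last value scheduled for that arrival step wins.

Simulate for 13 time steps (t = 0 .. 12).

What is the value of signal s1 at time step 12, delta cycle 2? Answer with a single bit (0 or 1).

1

t0.Δ0 s4=1 clk=0 s8=1 s1=0 s7=0 s5=1
t0.Δ1 s4=1 clk=1 s8=1 s1=0 s7=0 s5=1
t0.Δ2 s4=1 clk=1 s8=1 s1=1 s7=0 s5=1
t0.Δ3 s4=1 clk=1 s8=1 s1=1 s7=1 s5=1
t1.Δ0 s4=1 clk=1 s8=1 s1=1 s7=1 s5=1
t1.Δ1 s4=1 clk=0 s8=1 s1=1 s7=1 s5=1
t2.Δ0 s4=1 clk=0 s8=1 s1=1 s7=1 s5=1
t2.Δ1 s4=1 clk=1 s8=1 s1=1 s7=1 s5=1
t2.Δ2 s4=1 clk=1 s8=1 s1=0 s7=1 s5=1
t2.Δ3 s4=1 clk=1 s8=1 s1=0 s7=0 s5=1
t3.Δ0 s4=1 clk=1 s8=1 s1=0 s7=0 s5=1
t3.Δ1 s4=1 clk=0 s8=1 s1=0 s7=0 s5=1
t4.Δ0 s4=1 clk=0 s8=1 s1=0 s7=0 s5=1
t4.Δ1 s4=1 clk=1 s8=1 s1=0 s7=0 s5=1
t4.Δ2 s4=1 clk=1 s8=1 s1=1 s7=0 s5=1
t4.Δ3 s4=1 clk=1 s8=1 s1=1 s7=1 s5=1
t5.Δ0 s4=1 clk=1 s8=1 s1=1 s7=1 s5=1
t5.Δ1 s4=1 clk=0 s8=1 s1=1 s7=1 s5=1
t6.Δ0 s4=1 clk=0 s8=1 s1=1 s7=1 s5=1
t6.Δ1 s4=1 clk=1 s8=1 s1=1 s7=1 s5=1
t6.Δ2 s4=1 clk=1 s8=1 s1=0 s7=1 s5=1
t6.Δ3 s4=1 clk=1 s8=1 s1=0 s7=0 s5=1
t7.Δ0 s4=1 clk=1 s8=1 s1=0 s7=0 s5=1
t7.Δ1 s4=1 clk=0 s8=1 s1=0 s7=0 s5=1
t8.Δ0 s4=1 clk=0 s8=1 s1=0 s7=0 s5=1
t8.Δ1 s4=1 clk=1 s8=1 s1=0 s7=0 s5=1
t8.Δ2 s4=1 clk=1 s8=1 s1=1 s7=0 s5=1
t8.Δ3 s4=1 clk=1 s8=1 s1=1 s7=1 s5=1
t9.Δ0 s4=1 clk=1 s8=1 s1=1 s7=1 s5=1
t9.Δ1 s4=1 clk=0 s8=1 s1=1 s7=1 s5=1
t10.Δ0 s4=1 clk=0 s8=1 s1=1 s7=1 s5=1
t10.Δ1 s4=1 clk=1 s8=1 s1=1 s7=1 s5=1
t10.Δ2 s4=1 clk=1 s8=1 s1=0 s7=1 s5=1
t10.Δ3 s4=1 clk=1 s8=1 s1=0 s7=0 s5=1
t11.Δ0 s4=1 clk=1 s8=1 s1=0 s7=0 s5=1
t11.Δ1 s4=1 clk=0 s8=1 s1=0 s7=0 s5=1
t12.Δ0 s4=1 clk=0 s8=1 s1=0 s7=0 s5=1
t12.Δ1 s4=1 clk=1 s8=1 s1=0 s7=0 s5=1
t12.Δ2 s4=1 clk=1 s8=1 s1=1 s7=0 s5=1
t12.Δ3 s4=1 clk=1 s8=1 s1=1 s7=1 s5=1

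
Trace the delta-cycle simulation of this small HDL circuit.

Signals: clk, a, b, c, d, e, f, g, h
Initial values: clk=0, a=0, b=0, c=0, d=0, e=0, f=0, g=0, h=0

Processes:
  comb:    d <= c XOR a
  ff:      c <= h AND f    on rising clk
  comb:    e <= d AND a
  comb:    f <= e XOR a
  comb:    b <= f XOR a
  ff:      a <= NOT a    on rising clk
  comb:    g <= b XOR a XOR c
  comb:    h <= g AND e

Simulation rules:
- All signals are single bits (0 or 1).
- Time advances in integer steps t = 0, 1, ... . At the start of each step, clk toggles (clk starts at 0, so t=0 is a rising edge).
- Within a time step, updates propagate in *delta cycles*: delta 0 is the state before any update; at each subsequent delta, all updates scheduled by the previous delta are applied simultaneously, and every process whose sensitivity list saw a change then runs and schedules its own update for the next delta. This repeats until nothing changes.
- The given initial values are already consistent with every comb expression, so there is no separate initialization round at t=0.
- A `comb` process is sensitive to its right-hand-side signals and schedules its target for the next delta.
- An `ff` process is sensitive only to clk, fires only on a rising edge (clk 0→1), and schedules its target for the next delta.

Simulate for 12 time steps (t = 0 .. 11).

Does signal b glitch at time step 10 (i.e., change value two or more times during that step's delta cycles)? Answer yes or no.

[bits: e,c,a,clk,d,f,b,g,h]
t=0: Δ0=000000000 Δ1=000100000 Δ2=001100000 Δ3=001111110 Δ4=101111000 Δ5=101110010 Δ6=101110111 Δ7=101110101 Δ8=101110100 | 8Δ
t=1: Δ0=101110100 Δ1=101010100 | 1Δ
t=2: Δ0=101010100 Δ1=101110100 Δ2=100110100 Δ3=000101010 Δ4=000100100 Δ5=000100010 Δ6=000100000 | 6Δ
t=3: Δ0=000100000 Δ1=000000000 | 1Δ
t=4: Δ0=000000000 Δ1=000100000 Δ2=001100000 Δ3=001111110 Δ4=101111000 Δ5=101110010 Δ6=101110111 Δ7=101110101 Δ8=101110100 | 8Δ
t=5: Δ0=101110100 Δ1=101010100 | 1Δ
t=6: Δ0=101010100 Δ1=101110100 Δ2=100110100 Δ3=000101010 Δ4=000100100 Δ5=000100010 Δ6=000100000 | 6Δ
t=7: Δ0=000100000 Δ1=000000000 | 1Δ
t=8: Δ0=000000000 Δ1=000100000 Δ2=001100000 Δ3=001111110 Δ4=101111000 Δ5=101110010 Δ6=101110111 Δ7=101110101 Δ8=101110100 | 8Δ
t=9: Δ0=101110100 Δ1=101010100 | 1Δ
t=10: Δ0=101010100 Δ1=101110100 Δ2=100110100 Δ3=000101010 Δ4=000100100 Δ5=000100010 Δ6=000100000 | 6Δ
t=11: Δ0=000100000 Δ1=000000000 | 1Δ

yes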